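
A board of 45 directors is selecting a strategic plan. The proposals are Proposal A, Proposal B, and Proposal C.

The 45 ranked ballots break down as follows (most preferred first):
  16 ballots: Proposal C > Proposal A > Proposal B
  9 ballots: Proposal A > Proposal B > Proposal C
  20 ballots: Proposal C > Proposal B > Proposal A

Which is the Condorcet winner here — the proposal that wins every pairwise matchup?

Proposal C

Proposal C vs Proposal A: 36–9
Proposal C vs Proposal B: 36–9
Proposal C beats every other proposal.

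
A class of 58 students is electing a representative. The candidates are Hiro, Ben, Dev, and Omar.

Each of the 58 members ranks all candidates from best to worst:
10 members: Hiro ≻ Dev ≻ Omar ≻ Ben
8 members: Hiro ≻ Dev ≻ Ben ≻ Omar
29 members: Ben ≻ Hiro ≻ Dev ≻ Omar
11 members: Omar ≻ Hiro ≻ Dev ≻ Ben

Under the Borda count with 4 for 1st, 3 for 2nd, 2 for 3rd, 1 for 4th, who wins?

Hiro: 10×4 + 8×4 + 29×3 + 11×3 = 192
Ben: 10×1 + 8×2 + 29×4 + 11×1 = 153
Dev: 10×3 + 8×3 + 29×2 + 11×2 = 134
Omar: 10×2 + 8×1 + 29×1 + 11×4 = 101

Hiro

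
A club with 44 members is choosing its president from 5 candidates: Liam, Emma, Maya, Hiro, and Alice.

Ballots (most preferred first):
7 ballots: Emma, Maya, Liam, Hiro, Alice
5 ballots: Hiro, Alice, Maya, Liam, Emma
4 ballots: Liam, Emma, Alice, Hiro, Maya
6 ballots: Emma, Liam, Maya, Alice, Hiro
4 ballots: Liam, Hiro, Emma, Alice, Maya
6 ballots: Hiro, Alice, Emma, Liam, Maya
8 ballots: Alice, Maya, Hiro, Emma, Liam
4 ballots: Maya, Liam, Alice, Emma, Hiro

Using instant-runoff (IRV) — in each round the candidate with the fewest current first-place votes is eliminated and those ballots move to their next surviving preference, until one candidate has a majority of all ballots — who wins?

Round 1: Liam 8, Emma 13, Maya 4, Hiro 11, Alice 8. Maya eliminated.
Round 2: Liam 12, Emma 13, Hiro 11, Alice 8. Alice eliminated.
Round 3: Liam 12, Emma 13, Hiro 19. Liam eliminated.
Round 4: Emma 21, Hiro 23. Hiro has a majority (≥23).

Hiro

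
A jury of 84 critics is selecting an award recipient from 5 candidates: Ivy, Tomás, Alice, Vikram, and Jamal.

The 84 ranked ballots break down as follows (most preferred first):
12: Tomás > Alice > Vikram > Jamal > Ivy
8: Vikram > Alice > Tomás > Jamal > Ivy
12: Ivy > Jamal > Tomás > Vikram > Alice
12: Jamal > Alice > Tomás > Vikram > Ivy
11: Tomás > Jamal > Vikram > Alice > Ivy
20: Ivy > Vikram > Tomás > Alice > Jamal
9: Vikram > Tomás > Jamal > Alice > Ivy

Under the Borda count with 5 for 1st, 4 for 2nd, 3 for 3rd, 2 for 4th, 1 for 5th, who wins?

Ivy: 12×1 + 8×1 + 12×5 + 12×1 + 11×1 + 20×5 + 9×1 = 212
Tomás: 12×5 + 8×3 + 12×3 + 12×3 + 11×5 + 20×3 + 9×4 = 307
Alice: 12×4 + 8×4 + 12×1 + 12×4 + 11×2 + 20×2 + 9×2 = 220
Vikram: 12×3 + 8×5 + 12×2 + 12×2 + 11×3 + 20×4 + 9×5 = 282
Jamal: 12×2 + 8×2 + 12×4 + 12×5 + 11×4 + 20×1 + 9×3 = 239

Tomás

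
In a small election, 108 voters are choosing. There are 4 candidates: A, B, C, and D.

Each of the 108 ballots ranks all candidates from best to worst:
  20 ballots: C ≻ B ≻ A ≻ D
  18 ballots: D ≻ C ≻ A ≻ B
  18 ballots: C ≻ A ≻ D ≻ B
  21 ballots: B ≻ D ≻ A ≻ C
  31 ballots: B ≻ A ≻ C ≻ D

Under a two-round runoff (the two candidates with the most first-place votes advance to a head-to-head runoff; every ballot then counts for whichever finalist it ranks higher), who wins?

C

Round 1 first-place votes: A 0, B 52, C 38, D 18. B and C advance.
Runoff: B is ranked above C on 52 ballots, C above B on 56.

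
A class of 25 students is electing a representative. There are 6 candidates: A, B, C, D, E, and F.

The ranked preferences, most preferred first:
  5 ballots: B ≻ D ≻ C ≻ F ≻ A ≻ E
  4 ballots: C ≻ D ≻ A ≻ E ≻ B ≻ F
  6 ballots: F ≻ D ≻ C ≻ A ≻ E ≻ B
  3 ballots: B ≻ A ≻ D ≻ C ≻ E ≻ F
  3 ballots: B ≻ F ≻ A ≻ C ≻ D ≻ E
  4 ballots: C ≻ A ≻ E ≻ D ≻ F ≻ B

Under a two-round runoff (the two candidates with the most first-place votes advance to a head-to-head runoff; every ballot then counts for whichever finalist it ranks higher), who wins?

C

Round 1 first-place votes: A 0, B 11, C 8, D 0, E 0, F 6. B and C advance.
Runoff: B is ranked above C on 11 ballots, C above B on 14.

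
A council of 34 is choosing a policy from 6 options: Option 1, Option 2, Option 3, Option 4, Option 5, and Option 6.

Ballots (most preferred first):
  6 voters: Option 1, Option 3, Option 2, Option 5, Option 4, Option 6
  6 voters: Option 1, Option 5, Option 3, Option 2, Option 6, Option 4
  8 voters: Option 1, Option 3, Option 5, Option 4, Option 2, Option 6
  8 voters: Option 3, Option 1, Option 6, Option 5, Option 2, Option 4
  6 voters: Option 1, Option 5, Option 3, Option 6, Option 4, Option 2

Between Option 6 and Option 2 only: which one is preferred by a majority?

Option 2

Option 6 is ranked above Option 2 on 14 ballots; Option 2 above Option 6 on 20.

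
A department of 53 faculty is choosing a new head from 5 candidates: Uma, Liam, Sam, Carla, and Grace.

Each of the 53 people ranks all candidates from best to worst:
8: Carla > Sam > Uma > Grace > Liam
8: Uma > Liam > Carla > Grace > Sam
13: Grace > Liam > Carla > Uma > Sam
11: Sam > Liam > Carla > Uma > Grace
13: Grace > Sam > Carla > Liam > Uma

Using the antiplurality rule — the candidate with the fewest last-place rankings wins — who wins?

Last-place votes: Uma 13, Liam 8, Sam 21, Carla 0, Grace 11.

Carla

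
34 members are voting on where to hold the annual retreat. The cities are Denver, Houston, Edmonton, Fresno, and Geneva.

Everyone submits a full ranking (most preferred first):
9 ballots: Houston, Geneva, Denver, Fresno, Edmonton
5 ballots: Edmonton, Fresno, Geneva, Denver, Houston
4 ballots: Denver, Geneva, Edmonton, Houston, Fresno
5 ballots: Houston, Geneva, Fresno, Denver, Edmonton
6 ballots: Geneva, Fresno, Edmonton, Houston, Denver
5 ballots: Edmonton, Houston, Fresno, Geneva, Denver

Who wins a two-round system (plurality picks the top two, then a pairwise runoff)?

Edmonton

Round 1 first-place votes: Denver 4, Houston 14, Edmonton 10, Fresno 0, Geneva 6. Houston and Edmonton advance.
Runoff: Houston is ranked above Edmonton on 14 ballots, Edmonton above Houston on 20.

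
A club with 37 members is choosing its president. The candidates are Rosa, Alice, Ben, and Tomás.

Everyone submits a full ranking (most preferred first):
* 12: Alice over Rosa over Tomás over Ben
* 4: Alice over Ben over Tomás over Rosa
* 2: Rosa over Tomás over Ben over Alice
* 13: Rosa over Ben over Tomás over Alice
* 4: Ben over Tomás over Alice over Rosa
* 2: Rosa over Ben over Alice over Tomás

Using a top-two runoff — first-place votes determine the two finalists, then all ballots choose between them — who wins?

Round 1 first-place votes: Rosa 17, Alice 16, Ben 4, Tomás 0. Rosa and Alice advance.
Runoff: Rosa is ranked above Alice on 17 ballots, Alice above Rosa on 20.

Alice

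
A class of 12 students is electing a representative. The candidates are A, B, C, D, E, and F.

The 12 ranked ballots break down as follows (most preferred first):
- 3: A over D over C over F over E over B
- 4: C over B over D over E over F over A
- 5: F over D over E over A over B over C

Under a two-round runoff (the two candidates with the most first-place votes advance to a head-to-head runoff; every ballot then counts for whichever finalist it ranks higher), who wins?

C

Round 1 first-place votes: A 3, B 0, C 4, D 0, E 0, F 5. F and C advance.
Runoff: F is ranked above C on 5 ballots, C above F on 7.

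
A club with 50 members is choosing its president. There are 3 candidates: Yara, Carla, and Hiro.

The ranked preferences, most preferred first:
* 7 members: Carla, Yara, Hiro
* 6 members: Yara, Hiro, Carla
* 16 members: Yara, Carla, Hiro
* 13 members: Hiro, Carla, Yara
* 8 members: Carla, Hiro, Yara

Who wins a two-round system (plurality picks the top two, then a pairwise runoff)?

Round 1 first-place votes: Yara 22, Carla 15, Hiro 13. Yara and Carla advance.
Runoff: Yara is ranked above Carla on 22 ballots, Carla above Yara on 28.

Carla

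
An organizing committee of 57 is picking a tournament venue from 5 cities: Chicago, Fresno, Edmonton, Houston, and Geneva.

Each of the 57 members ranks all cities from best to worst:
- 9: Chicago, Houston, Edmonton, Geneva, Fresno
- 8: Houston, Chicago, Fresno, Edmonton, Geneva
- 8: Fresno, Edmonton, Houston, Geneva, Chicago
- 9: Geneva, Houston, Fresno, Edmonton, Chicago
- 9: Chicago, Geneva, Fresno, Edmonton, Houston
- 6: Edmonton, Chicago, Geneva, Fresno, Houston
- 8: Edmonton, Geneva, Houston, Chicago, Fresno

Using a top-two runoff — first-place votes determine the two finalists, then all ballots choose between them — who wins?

Edmonton

Round 1 first-place votes: Chicago 18, Fresno 8, Edmonton 14, Houston 8, Geneva 9. Chicago and Edmonton advance.
Runoff: Chicago is ranked above Edmonton on 26 ballots, Edmonton above Chicago on 31.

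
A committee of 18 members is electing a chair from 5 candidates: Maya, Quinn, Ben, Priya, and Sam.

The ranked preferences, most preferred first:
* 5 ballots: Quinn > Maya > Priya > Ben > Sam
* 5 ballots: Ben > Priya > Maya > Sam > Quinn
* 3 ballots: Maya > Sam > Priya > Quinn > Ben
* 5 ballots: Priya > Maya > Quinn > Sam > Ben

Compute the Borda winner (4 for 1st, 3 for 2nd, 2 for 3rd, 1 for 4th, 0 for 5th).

Maya: 5×3 + 5×2 + 3×4 + 5×3 = 52
Quinn: 5×4 + 5×0 + 3×1 + 5×2 = 33
Ben: 5×1 + 5×4 + 3×0 + 5×0 = 25
Priya: 5×2 + 5×3 + 3×2 + 5×4 = 51
Sam: 5×0 + 5×1 + 3×3 + 5×1 = 19

Maya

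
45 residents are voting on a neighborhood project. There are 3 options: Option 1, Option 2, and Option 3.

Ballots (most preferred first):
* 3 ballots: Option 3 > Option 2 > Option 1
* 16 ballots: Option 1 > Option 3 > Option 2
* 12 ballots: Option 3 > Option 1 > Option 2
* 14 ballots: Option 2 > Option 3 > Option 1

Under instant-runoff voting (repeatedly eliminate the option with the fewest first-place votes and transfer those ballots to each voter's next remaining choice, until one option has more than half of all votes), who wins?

Round 1: Option 1 16, Option 2 14, Option 3 15. Option 2 eliminated.
Round 2: Option 1 16, Option 3 29. Option 3 has a majority (≥23).

Option 3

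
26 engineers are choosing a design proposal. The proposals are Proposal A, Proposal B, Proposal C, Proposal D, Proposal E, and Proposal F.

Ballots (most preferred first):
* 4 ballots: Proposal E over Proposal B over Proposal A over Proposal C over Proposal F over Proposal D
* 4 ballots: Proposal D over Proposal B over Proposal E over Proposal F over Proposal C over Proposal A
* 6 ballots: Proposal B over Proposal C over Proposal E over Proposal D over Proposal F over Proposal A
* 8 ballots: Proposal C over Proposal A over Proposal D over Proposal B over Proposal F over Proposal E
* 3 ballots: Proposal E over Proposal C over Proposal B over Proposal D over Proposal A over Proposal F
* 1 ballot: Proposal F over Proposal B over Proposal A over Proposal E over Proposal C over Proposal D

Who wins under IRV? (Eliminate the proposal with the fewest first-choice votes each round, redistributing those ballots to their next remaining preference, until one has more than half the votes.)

Round 1: Proposal A 0, Proposal B 6, Proposal C 8, Proposal D 4, Proposal E 7, Proposal F 1. Proposal A eliminated.
Round 2: Proposal B 6, Proposal C 8, Proposal D 4, Proposal E 7, Proposal F 1. Proposal F eliminated.
Round 3: Proposal B 7, Proposal C 8, Proposal D 4, Proposal E 7. Proposal D eliminated.
Round 4: Proposal B 11, Proposal C 8, Proposal E 7. Proposal E eliminated.
Round 5: Proposal B 15, Proposal C 11. Proposal B has a majority (≥14).

Proposal B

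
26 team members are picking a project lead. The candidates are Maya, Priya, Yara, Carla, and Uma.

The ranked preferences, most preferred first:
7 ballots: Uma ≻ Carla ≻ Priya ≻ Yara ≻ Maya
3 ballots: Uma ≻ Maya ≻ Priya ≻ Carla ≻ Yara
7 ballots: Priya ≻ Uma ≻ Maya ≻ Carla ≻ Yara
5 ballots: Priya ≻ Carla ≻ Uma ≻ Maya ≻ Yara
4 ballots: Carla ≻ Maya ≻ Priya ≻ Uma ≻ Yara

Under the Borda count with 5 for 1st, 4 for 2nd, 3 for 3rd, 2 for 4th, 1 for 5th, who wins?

Maya: 7×1 + 3×4 + 7×3 + 5×2 + 4×4 = 66
Priya: 7×3 + 3×3 + 7×5 + 5×5 + 4×3 = 102
Yara: 7×2 + 3×1 + 7×1 + 5×1 + 4×1 = 33
Carla: 7×4 + 3×2 + 7×2 + 5×4 + 4×5 = 88
Uma: 7×5 + 3×5 + 7×4 + 5×3 + 4×2 = 101

Priya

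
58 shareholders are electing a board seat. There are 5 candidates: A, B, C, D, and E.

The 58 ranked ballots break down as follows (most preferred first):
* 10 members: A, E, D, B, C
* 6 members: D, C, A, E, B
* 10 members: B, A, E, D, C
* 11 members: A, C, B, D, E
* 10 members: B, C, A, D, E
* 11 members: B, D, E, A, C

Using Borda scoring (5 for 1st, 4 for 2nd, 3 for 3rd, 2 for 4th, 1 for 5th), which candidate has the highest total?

A

A: 10×5 + 6×3 + 10×4 + 11×5 + 10×3 + 11×2 = 215
B: 10×2 + 6×1 + 10×5 + 11×3 + 10×5 + 11×5 = 214
C: 10×1 + 6×4 + 10×1 + 11×4 + 10×4 + 11×1 = 139
D: 10×3 + 6×5 + 10×2 + 11×2 + 10×2 + 11×4 = 166
E: 10×4 + 6×2 + 10×3 + 11×1 + 10×1 + 11×3 = 136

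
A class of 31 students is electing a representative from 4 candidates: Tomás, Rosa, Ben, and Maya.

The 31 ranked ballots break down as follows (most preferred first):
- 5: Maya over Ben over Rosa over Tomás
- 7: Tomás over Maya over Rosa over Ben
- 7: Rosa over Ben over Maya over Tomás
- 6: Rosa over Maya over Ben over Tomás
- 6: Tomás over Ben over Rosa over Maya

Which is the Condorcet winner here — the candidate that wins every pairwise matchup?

Rosa vs Tomás: 18–13
Rosa vs Ben: 20–11
Rosa vs Maya: 19–12
Rosa beats every other candidate.

Rosa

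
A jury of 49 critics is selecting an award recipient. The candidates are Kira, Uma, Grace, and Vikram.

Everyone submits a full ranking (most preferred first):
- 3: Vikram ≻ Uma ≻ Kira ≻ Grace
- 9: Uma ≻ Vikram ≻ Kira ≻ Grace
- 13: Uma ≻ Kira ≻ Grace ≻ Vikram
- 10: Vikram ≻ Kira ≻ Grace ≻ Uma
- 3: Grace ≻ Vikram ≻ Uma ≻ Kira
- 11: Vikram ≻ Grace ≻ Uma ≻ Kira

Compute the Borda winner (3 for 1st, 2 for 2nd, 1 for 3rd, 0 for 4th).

Kira: 3×1 + 9×1 + 13×2 + 10×2 + 3×0 + 11×0 = 58
Uma: 3×2 + 9×3 + 13×3 + 10×0 + 3×1 + 11×1 = 86
Grace: 3×0 + 9×0 + 13×1 + 10×1 + 3×3 + 11×2 = 54
Vikram: 3×3 + 9×2 + 13×0 + 10×3 + 3×2 + 11×3 = 96

Vikram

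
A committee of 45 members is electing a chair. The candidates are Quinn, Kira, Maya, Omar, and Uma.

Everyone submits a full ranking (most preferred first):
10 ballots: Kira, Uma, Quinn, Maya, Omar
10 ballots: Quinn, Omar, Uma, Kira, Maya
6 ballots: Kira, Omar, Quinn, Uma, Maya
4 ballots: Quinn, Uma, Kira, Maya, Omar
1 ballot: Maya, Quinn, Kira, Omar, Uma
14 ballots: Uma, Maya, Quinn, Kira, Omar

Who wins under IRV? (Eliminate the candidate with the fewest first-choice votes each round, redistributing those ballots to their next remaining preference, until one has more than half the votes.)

Round 1: Quinn 14, Kira 16, Maya 1, Omar 0, Uma 14. Omar eliminated.
Round 2: Quinn 14, Kira 16, Maya 1, Uma 14. Maya eliminated.
Round 3: Quinn 15, Kira 16, Uma 14. Uma eliminated.
Round 4: Quinn 29, Kira 16. Quinn has a majority (≥23).

Quinn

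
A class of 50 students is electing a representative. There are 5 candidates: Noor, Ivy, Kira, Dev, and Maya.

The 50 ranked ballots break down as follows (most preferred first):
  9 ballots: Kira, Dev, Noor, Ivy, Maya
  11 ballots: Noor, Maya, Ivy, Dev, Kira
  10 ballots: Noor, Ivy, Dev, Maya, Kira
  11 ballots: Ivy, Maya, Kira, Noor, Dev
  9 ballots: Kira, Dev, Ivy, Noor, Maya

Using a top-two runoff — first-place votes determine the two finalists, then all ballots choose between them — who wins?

Round 1 first-place votes: Noor 21, Ivy 11, Kira 18, Dev 0, Maya 0. Noor and Kira advance.
Runoff: Noor is ranked above Kira on 21 ballots, Kira above Noor on 29.

Kira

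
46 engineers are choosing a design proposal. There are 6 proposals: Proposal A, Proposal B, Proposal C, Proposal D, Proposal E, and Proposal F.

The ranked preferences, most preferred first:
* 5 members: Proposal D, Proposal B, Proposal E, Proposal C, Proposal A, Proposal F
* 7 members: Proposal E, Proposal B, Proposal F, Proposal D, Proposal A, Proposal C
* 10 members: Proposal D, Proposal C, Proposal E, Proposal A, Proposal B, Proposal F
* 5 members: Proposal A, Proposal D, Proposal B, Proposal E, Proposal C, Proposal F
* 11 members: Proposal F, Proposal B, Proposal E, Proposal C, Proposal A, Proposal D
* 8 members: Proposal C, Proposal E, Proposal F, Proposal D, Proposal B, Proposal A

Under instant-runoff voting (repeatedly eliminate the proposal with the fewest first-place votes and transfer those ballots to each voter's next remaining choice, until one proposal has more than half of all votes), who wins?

Proposal F

Round 1: Proposal A 5, Proposal B 0, Proposal C 8, Proposal D 15, Proposal E 7, Proposal F 11. Proposal B eliminated.
Round 2: Proposal A 5, Proposal C 8, Proposal D 15, Proposal E 7, Proposal F 11. Proposal A eliminated.
Round 3: Proposal C 8, Proposal D 20, Proposal E 7, Proposal F 11. Proposal E eliminated.
Round 4: Proposal C 8, Proposal D 20, Proposal F 18. Proposal C eliminated.
Round 5: Proposal D 20, Proposal F 26. Proposal F has a majority (≥24).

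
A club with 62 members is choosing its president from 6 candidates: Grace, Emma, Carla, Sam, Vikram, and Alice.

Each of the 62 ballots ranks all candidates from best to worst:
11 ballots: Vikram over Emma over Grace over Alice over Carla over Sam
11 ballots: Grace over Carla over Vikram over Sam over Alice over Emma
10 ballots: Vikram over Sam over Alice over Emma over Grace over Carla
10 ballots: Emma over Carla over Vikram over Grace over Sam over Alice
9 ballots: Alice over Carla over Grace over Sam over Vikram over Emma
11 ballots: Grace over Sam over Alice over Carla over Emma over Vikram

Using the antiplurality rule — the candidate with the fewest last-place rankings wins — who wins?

Grace

Last-place votes: Grace 0, Emma 20, Carla 10, Sam 11, Vikram 11, Alice 10.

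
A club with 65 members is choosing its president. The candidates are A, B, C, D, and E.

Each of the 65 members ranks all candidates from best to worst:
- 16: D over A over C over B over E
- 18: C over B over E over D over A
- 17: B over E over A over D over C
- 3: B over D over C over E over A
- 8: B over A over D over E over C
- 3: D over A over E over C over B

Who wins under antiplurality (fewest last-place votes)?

Last-place votes: A 21, B 3, C 25, D 0, E 16.

D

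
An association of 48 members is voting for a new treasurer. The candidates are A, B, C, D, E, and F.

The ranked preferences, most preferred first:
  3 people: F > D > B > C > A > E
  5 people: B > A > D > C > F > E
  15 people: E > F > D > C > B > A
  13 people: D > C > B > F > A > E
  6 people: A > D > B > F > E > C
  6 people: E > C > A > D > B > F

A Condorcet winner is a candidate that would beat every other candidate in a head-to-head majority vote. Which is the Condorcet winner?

D vs A: 31–17
D vs B: 43–5
D vs C: 42–6
D vs E: 27–21
D vs F: 30–18
D beats every other candidate.

D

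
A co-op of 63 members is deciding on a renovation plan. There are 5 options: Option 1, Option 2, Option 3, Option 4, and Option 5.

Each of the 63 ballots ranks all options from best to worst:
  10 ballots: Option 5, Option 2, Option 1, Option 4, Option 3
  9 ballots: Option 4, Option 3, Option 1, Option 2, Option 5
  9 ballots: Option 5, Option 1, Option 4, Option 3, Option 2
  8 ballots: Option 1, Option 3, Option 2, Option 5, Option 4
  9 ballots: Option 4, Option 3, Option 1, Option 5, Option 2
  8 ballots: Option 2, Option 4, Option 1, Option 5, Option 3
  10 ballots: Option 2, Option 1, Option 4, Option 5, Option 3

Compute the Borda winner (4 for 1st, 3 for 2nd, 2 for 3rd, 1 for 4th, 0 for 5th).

Option 1

Option 1: 10×2 + 9×2 + 9×3 + 8×4 + 9×2 + 8×2 + 10×3 = 161
Option 2: 10×3 + 9×1 + 9×0 + 8×2 + 9×0 + 8×4 + 10×4 = 127
Option 3: 10×0 + 9×3 + 9×1 + 8×3 + 9×3 + 8×0 + 10×0 = 87
Option 4: 10×1 + 9×4 + 9×2 + 8×0 + 9×4 + 8×3 + 10×2 = 144
Option 5: 10×4 + 9×0 + 9×4 + 8×1 + 9×1 + 8×1 + 10×1 = 111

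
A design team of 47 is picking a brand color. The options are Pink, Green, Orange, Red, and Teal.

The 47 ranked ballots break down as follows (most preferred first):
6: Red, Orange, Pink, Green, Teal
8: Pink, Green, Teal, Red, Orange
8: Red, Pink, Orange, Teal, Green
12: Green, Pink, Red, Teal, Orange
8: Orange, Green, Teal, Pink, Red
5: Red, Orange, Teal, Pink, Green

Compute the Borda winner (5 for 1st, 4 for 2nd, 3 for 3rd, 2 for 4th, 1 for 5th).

Pink: 6×3 + 8×5 + 8×4 + 12×4 + 8×2 + 5×2 = 164
Green: 6×2 + 8×4 + 8×1 + 12×5 + 8×4 + 5×1 = 149
Orange: 6×4 + 8×1 + 8×3 + 12×1 + 8×5 + 5×4 = 128
Red: 6×5 + 8×2 + 8×5 + 12×3 + 8×1 + 5×5 = 155
Teal: 6×1 + 8×3 + 8×2 + 12×2 + 8×3 + 5×3 = 109

Pink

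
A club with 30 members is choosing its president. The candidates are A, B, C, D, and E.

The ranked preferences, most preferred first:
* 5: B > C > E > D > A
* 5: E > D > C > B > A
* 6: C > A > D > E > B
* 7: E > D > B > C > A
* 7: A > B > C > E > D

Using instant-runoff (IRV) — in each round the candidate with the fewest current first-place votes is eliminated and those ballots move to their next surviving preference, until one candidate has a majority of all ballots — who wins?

Round 1: A 7, B 5, C 6, D 0, E 12. D eliminated.
Round 2: A 7, B 5, C 6, E 12. B eliminated.
Round 3: A 7, C 11, E 12. A eliminated.
Round 4: C 18, E 12. C has a majority (≥16).

C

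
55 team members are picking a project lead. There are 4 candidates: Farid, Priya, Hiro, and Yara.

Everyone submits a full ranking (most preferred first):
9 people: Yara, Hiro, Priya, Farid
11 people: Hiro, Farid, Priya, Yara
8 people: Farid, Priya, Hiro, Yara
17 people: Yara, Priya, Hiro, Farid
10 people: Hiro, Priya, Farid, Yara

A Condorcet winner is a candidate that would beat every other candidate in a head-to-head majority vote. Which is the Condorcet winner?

Hiro vs Farid: 47–8
Hiro vs Priya: 30–25
Hiro vs Yara: 29–26
Hiro beats every other candidate.

Hiro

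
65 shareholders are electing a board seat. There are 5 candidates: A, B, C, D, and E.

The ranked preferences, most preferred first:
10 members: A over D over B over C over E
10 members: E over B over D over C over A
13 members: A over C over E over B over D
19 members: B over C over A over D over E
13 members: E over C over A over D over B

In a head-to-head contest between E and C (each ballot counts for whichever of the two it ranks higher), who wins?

E is ranked above C on 23 ballots; C above E on 42.

C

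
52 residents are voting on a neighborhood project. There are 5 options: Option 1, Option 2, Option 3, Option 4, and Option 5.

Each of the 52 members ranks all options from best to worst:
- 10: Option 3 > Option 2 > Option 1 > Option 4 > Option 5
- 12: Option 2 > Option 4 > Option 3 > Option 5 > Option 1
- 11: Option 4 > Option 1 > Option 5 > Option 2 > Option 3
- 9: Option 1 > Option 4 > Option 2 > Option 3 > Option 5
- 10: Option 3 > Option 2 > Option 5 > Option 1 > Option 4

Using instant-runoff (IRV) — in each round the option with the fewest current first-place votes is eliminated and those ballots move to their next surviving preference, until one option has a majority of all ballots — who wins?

Option 4

Round 1: Option 1 9, Option 2 12, Option 3 20, Option 4 11, Option 5 0. Option 5 eliminated.
Round 2: Option 1 9, Option 2 12, Option 3 20, Option 4 11. Option 1 eliminated.
Round 3: Option 2 12, Option 3 20, Option 4 20. Option 2 eliminated.
Round 4: Option 3 20, Option 4 32. Option 4 has a majority (≥27).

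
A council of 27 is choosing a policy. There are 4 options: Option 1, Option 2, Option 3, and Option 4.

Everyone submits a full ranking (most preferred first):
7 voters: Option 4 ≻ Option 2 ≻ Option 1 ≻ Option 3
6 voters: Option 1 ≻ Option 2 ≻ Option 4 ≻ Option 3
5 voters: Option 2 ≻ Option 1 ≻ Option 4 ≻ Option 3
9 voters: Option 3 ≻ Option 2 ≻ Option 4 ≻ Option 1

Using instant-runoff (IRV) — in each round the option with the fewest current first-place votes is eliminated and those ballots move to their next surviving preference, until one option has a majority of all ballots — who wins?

Option 1

Round 1: Option 1 6, Option 2 5, Option 3 9, Option 4 7. Option 2 eliminated.
Round 2: Option 1 11, Option 3 9, Option 4 7. Option 4 eliminated.
Round 3: Option 1 18, Option 3 9. Option 1 has a majority (≥14).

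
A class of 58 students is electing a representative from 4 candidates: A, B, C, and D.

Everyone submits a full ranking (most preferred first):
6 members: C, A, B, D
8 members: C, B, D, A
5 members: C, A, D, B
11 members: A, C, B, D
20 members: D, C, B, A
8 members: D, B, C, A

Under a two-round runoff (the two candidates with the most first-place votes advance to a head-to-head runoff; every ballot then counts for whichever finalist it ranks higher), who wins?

C

Round 1 first-place votes: A 11, B 0, C 19, D 28. D and C advance.
Runoff: D is ranked above C on 28 ballots, C above D on 30.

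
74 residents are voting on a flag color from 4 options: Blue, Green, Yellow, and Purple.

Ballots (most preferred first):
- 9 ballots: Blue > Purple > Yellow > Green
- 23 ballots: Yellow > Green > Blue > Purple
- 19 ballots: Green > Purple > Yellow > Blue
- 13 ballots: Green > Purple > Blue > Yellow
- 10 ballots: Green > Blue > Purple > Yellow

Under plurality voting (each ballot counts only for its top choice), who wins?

Green

First-place votes: Blue 9, Green 42, Yellow 23, Purple 0.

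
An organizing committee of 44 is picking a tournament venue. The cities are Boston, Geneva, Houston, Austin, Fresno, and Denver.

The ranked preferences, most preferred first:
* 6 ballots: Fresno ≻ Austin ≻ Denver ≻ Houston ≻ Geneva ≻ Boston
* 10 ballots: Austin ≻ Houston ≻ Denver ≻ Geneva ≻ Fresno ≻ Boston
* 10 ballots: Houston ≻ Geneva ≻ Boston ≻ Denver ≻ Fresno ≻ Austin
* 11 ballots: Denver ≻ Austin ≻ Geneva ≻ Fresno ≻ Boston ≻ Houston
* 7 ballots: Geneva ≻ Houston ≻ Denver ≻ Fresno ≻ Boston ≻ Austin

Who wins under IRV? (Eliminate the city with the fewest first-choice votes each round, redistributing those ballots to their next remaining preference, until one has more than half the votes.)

Austin

Round 1: Boston 0, Geneva 7, Houston 10, Austin 10, Fresno 6, Denver 11. Boston eliminated.
Round 2: Geneva 7, Houston 10, Austin 10, Fresno 6, Denver 11. Fresno eliminated.
Round 3: Geneva 7, Houston 10, Austin 16, Denver 11. Geneva eliminated.
Round 4: Houston 17, Austin 16, Denver 11. Denver eliminated.
Round 5: Houston 17, Austin 27. Austin has a majority (≥23).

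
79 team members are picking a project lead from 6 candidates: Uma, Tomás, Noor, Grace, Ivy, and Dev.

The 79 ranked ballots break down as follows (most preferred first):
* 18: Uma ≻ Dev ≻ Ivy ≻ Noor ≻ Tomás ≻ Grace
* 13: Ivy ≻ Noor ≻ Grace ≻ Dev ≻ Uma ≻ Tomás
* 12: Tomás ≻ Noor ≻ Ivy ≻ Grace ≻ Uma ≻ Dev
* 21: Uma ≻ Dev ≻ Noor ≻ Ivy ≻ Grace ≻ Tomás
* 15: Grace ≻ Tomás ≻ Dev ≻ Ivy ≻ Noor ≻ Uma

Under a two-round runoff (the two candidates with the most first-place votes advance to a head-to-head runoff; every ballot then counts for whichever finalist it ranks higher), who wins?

Grace

Round 1 first-place votes: Uma 39, Tomás 12, Noor 0, Grace 15, Ivy 13, Dev 0. Uma and Grace advance.
Runoff: Uma is ranked above Grace on 39 ballots, Grace above Uma on 40.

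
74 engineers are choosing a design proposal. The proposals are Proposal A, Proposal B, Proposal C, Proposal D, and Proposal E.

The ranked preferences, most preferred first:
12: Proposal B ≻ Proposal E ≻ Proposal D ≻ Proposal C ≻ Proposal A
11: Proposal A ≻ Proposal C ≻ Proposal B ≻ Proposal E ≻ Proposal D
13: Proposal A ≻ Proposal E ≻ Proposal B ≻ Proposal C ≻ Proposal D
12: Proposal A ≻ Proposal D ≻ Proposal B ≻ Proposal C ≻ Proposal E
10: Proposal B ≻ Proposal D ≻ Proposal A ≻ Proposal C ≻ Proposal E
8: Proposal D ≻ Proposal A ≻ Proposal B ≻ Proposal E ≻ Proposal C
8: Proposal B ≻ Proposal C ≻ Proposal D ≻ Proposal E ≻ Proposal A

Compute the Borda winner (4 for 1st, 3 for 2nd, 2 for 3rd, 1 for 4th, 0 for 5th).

Proposal B

Proposal A: 12×0 + 11×4 + 13×4 + 12×4 + 10×2 + 8×3 + 8×0 = 188
Proposal B: 12×4 + 11×2 + 13×2 + 12×2 + 10×4 + 8×2 + 8×4 = 208
Proposal C: 12×1 + 11×3 + 13×1 + 12×1 + 10×1 + 8×0 + 8×3 = 104
Proposal D: 12×2 + 11×0 + 13×0 + 12×3 + 10×3 + 8×4 + 8×2 = 138
Proposal E: 12×3 + 11×1 + 13×3 + 12×0 + 10×0 + 8×1 + 8×1 = 102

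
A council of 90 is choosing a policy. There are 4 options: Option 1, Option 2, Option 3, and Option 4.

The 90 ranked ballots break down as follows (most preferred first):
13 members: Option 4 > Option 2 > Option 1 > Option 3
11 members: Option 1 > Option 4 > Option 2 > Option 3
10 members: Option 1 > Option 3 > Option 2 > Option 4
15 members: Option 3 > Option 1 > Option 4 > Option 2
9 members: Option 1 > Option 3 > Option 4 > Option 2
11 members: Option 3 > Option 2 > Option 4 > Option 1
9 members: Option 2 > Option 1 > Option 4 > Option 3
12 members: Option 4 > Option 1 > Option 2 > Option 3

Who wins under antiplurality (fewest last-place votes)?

Last-place votes: Option 1 11, Option 2 24, Option 3 45, Option 4 10.

Option 4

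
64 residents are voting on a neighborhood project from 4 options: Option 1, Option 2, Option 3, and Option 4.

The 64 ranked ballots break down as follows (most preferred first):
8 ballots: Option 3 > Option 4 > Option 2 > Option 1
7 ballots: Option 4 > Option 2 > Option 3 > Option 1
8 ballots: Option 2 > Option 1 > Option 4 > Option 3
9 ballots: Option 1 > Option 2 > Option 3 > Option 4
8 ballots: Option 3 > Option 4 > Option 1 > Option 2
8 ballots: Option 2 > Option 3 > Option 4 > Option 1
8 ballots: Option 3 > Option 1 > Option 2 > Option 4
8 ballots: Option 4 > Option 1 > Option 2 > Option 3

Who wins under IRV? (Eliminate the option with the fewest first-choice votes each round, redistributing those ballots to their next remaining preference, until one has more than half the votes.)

Option 2

Round 1: Option 1 9, Option 2 16, Option 3 24, Option 4 15. Option 1 eliminated.
Round 2: Option 2 25, Option 3 24, Option 4 15. Option 4 eliminated.
Round 3: Option 2 40, Option 3 24. Option 2 has a majority (≥33).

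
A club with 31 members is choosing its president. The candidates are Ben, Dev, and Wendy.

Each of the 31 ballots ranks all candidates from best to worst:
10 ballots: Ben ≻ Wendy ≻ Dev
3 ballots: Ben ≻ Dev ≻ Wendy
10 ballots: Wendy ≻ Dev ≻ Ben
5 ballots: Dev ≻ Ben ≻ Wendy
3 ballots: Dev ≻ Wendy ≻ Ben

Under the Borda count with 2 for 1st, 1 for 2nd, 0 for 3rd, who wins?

Wendy

Ben: 10×2 + 3×2 + 10×0 + 5×1 + 3×0 = 31
Dev: 10×0 + 3×1 + 10×1 + 5×2 + 3×2 = 29
Wendy: 10×1 + 3×0 + 10×2 + 5×0 + 3×1 = 33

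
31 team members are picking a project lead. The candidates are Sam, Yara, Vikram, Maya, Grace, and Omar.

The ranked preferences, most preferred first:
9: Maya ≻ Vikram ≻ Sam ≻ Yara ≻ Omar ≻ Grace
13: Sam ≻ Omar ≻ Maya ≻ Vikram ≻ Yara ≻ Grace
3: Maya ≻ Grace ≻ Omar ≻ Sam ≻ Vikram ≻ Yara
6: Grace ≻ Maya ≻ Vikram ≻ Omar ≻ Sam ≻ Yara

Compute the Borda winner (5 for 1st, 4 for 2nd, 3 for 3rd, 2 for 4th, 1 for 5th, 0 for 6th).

Maya

Sam: 9×3 + 13×5 + 3×2 + 6×1 = 104
Yara: 9×2 + 13×1 + 3×0 + 6×0 = 31
Vikram: 9×4 + 13×2 + 3×1 + 6×3 = 83
Maya: 9×5 + 13×3 + 3×5 + 6×4 = 123
Grace: 9×0 + 13×0 + 3×4 + 6×5 = 42
Omar: 9×1 + 13×4 + 3×3 + 6×2 = 82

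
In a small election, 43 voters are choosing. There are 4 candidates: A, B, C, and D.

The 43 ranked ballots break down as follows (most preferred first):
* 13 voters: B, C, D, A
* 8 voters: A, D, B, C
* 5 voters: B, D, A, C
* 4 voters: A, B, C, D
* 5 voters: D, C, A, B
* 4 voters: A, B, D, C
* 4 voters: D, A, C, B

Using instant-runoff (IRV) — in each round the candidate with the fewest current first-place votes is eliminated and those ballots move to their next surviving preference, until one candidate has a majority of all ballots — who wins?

A

Round 1: A 16, B 18, C 0, D 9. C eliminated.
Round 2: A 16, B 18, D 9. D eliminated.
Round 3: A 25, B 18. A has a majority (≥22).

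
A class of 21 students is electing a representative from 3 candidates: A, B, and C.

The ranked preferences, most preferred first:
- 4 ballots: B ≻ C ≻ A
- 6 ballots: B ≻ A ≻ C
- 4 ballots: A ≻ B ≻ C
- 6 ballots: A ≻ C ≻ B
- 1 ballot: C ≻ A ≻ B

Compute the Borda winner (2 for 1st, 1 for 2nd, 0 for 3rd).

A

A: 4×0 + 6×1 + 4×2 + 6×2 + 1×1 = 27
B: 4×2 + 6×2 + 4×1 + 6×0 + 1×0 = 24
C: 4×1 + 6×0 + 4×0 + 6×1 + 1×2 = 12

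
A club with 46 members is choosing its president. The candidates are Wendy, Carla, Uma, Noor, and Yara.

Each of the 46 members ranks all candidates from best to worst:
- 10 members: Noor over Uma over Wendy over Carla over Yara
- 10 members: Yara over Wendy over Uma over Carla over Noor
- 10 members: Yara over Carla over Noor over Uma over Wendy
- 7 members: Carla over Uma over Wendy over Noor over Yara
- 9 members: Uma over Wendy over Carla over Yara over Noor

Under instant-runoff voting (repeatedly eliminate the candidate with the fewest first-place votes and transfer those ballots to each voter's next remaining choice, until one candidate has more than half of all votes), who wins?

Round 1: Wendy 0, Carla 7, Uma 9, Noor 10, Yara 20. Wendy eliminated.
Round 2: Carla 7, Uma 9, Noor 10, Yara 20. Carla eliminated.
Round 3: Uma 16, Noor 10, Yara 20. Noor eliminated.
Round 4: Uma 26, Yara 20. Uma has a majority (≥24).

Uma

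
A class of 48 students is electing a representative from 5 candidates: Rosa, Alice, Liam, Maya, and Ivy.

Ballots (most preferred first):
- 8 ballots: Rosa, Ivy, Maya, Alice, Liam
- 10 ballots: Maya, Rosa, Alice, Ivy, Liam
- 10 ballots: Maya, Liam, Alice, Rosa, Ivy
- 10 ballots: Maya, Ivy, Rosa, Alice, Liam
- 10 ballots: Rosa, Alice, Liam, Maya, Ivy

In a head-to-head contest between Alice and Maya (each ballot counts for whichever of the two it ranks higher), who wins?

Alice is ranked above Maya on 10 ballots; Maya above Alice on 38.

Maya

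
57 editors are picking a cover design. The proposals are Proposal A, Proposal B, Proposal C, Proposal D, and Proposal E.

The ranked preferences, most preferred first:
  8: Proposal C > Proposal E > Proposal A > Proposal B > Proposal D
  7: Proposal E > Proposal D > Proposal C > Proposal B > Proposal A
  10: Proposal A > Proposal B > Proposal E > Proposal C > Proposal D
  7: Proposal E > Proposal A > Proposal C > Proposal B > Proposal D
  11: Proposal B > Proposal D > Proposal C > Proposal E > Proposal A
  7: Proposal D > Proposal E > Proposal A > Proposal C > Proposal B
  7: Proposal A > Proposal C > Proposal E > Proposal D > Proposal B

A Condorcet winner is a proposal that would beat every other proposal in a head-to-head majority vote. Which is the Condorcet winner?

Proposal E

Proposal E vs Proposal A: 40–17
Proposal E vs Proposal B: 36–21
Proposal E vs Proposal C: 31–26
Proposal E vs Proposal D: 39–18
Proposal E beats every other proposal.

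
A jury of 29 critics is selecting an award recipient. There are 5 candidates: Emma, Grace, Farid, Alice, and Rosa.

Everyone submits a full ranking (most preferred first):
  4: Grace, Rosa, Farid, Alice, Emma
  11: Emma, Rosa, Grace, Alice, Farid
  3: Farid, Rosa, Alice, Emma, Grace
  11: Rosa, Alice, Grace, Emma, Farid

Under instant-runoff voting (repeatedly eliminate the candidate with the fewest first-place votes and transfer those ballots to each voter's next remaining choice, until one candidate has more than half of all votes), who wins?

Round 1: Emma 11, Grace 4, Farid 3, Alice 0, Rosa 11. Alice eliminated.
Round 2: Emma 11, Grace 4, Farid 3, Rosa 11. Farid eliminated.
Round 3: Emma 11, Grace 4, Rosa 14. Grace eliminated.
Round 4: Emma 11, Rosa 18. Rosa has a majority (≥15).

Rosa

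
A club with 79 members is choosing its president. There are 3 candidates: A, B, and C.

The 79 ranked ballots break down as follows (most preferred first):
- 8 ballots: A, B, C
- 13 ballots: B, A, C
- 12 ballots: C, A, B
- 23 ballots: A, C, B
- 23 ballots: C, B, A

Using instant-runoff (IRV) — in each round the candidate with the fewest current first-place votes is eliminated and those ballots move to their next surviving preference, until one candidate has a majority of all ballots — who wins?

Round 1: A 31, B 13, C 35. B eliminated.
Round 2: A 44, C 35. A has a majority (≥40).

A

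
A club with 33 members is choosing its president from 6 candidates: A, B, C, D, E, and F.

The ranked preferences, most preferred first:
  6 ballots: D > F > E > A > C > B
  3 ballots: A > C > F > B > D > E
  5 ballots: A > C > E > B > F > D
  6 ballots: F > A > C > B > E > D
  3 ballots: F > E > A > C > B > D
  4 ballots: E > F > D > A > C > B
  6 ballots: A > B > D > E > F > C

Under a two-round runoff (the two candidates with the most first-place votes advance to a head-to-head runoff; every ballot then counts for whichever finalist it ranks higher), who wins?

F

Round 1 first-place votes: A 14, B 0, C 0, D 6, E 4, F 9. A and F advance.
Runoff: A is ranked above F on 14 ballots, F above A on 19.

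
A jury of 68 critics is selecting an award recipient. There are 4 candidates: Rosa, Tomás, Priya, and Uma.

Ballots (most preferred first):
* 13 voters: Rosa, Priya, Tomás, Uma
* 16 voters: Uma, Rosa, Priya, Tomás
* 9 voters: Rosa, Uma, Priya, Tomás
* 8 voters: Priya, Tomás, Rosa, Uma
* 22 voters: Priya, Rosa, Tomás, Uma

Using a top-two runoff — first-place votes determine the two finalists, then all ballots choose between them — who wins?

Round 1 first-place votes: Rosa 22, Tomás 0, Priya 30, Uma 16. Priya and Rosa advance.
Runoff: Priya is ranked above Rosa on 30 ballots, Rosa above Priya on 38.

Rosa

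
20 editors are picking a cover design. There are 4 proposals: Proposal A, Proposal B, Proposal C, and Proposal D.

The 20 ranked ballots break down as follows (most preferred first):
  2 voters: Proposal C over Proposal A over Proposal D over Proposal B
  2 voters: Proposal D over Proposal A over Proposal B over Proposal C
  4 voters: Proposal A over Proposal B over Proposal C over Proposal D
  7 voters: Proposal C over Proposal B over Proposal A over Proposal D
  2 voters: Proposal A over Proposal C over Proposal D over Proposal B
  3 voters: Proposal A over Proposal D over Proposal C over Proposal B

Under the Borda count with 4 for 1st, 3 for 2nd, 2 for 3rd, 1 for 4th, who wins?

Proposal A: 2×3 + 2×3 + 4×4 + 7×2 + 2×4 + 3×4 = 62
Proposal B: 2×1 + 2×2 + 4×3 + 7×3 + 2×1 + 3×1 = 44
Proposal C: 2×4 + 2×1 + 4×2 + 7×4 + 2×3 + 3×2 = 58
Proposal D: 2×2 + 2×4 + 4×1 + 7×1 + 2×2 + 3×3 = 36

Proposal A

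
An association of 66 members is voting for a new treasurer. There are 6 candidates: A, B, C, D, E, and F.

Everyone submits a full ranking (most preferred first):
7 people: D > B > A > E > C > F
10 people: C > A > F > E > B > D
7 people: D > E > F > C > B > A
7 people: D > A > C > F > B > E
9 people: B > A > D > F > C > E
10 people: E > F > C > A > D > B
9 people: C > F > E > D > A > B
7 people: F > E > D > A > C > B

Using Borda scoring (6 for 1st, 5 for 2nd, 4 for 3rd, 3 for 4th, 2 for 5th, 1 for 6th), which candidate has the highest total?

F

A: 7×4 + 10×5 + 7×1 + 7×5 + 9×5 + 10×3 + 9×2 + 7×3 = 234
B: 7×5 + 10×2 + 7×2 + 7×2 + 9×6 + 10×1 + 9×1 + 7×1 = 163
C: 7×2 + 10×6 + 7×3 + 7×4 + 9×2 + 10×4 + 9×6 + 7×2 = 249
D: 7×6 + 10×1 + 7×6 + 7×6 + 9×4 + 10×2 + 9×3 + 7×4 = 247
E: 7×3 + 10×3 + 7×5 + 7×1 + 9×1 + 10×6 + 9×4 + 7×5 = 233
F: 7×1 + 10×4 + 7×4 + 7×3 + 9×3 + 10×5 + 9×5 + 7×6 = 260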